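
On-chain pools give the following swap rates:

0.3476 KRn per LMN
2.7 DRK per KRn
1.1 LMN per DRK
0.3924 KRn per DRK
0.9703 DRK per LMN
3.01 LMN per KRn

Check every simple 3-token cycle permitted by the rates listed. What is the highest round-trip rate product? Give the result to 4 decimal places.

1.1460

LMN→DRK→KRn→LMN: 0.9703 × 0.3924 × 3.01 = 1.14604
LMN→KRn→DRK→LMN: 0.3476 × 2.7 × 1.1 = 1.03237
Maximum is LMN→DRK→KRn→LMN at 1.1460; arbitrage exists.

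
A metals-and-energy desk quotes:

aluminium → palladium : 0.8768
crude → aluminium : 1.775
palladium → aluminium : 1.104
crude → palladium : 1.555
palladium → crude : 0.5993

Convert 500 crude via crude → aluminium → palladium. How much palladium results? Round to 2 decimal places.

500 crude × 1.775 = 887.5 aluminium
887.5 aluminium × 0.8768 = 778.16 palladium

778.16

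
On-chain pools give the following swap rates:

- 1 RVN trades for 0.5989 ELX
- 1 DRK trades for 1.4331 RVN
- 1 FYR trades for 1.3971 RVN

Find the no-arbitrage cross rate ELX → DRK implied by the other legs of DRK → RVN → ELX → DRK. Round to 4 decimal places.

1.1651

Known legs of the cycle: 1.4331 × 0.5989 = 0.85828359
For no arbitrage the full-cycle product must be 1, so the missing rate is 1 / 0.85828359 ≈ 1.165116.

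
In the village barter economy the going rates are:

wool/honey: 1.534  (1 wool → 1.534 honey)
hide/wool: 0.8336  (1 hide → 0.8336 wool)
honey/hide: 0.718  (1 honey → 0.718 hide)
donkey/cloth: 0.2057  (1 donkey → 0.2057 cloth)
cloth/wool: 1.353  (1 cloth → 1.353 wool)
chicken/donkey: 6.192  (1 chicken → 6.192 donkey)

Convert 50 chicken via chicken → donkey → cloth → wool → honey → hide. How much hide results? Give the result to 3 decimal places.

50 chicken × 6.192 = 309.6 donkey
309.6 donkey × 0.2057 = 63.68472 cloth
63.68472 cloth × 1.353 = 86.16542616 wool
86.16542616 wool × 1.534 = 132.17776372944 honey
132.17776372944 honey × 0.718 = 94.90363435773792 hide

94.904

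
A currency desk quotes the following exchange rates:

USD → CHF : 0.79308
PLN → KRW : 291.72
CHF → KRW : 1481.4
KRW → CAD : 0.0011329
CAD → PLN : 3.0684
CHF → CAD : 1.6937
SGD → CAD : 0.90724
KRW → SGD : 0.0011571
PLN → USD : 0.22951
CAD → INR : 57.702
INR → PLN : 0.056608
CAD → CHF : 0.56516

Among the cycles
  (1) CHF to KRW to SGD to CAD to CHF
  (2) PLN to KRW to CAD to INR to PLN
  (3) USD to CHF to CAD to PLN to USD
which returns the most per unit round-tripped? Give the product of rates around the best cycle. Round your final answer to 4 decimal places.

1.0795

(1) 1481.4 × 0.0011571 × 0.90724 × 0.56516 = 0.87889
(2) 291.72 × 0.0011329 × 57.702 × 0.056608 = 1.07951
(3) 0.79308 × 1.6937 × 3.0684 × 0.22951 = 0.94595
Highest is cycle (2) at 1.0795 (>1, arbitrage).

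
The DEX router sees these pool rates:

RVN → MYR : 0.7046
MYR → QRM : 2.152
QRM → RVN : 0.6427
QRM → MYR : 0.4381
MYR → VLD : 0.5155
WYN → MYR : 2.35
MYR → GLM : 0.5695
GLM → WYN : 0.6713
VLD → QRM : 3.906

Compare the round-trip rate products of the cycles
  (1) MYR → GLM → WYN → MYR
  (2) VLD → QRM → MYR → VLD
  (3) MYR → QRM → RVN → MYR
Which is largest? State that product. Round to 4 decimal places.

0.9745

(1) 0.5695 × 0.6713 × 2.35 = 0.89842
(2) 3.906 × 0.4381 × 0.5155 = 0.88213
(3) 2.152 × 0.6427 × 0.7046 = 0.97453
Highest is cycle (3) at 0.9745 (≤1, no arbitrage).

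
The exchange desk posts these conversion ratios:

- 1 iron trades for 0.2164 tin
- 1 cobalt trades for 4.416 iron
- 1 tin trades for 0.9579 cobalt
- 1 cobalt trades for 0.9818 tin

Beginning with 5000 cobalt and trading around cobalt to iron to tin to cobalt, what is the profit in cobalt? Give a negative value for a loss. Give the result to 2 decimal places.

5000 cobalt × 4.416 = 22080 iron
22080 iron × 0.2164 = 4778.112 tin
4778.112 tin × 0.9579 = 4576.9534848 cobalt
Net change: 4576.9534848 − 5000 = -423.0465152 cobalt

-423.05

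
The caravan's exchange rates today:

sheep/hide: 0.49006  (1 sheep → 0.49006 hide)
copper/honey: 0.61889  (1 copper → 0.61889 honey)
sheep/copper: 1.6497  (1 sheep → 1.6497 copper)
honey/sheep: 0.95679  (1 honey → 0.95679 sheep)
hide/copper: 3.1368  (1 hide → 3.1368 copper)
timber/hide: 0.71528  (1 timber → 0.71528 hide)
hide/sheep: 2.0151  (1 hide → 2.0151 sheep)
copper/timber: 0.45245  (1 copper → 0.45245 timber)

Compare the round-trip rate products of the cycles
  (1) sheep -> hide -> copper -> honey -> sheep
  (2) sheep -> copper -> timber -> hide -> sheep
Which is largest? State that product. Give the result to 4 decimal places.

(1) 0.49006 × 3.1368 × 0.61889 × 0.95679 = 0.91026
(2) 1.6497 × 0.45245 × 0.71528 × 2.0151 = 1.07584
Highest is cycle (2) at 1.0758 (>1, arbitrage).

1.0758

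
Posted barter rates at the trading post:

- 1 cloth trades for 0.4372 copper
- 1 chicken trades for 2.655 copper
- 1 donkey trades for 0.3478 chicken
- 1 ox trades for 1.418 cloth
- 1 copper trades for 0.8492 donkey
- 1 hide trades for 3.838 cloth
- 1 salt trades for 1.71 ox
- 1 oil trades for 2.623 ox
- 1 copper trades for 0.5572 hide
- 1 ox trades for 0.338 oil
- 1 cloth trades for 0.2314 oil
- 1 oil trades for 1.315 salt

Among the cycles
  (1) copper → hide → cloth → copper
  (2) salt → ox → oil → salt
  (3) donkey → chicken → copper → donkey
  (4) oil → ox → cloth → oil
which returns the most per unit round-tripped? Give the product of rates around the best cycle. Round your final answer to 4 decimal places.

0.9350

(1) 0.5572 × 3.838 × 0.4372 = 0.93497
(2) 1.71 × 0.338 × 1.315 = 0.76004
(3) 0.3478 × 2.655 × 0.8492 = 0.78416
(4) 2.623 × 1.418 × 0.2314 = 0.86067
Highest is cycle (1) at 0.9350 (≤1, no arbitrage).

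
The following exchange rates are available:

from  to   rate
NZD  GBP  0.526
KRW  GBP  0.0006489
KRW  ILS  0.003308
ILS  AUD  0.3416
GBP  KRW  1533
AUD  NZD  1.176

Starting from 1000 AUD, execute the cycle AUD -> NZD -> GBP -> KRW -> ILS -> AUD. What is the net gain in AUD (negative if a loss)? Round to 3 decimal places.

1000 AUD × 1.176 = 1176 NZD
1176 NZD × 0.526 = 618.576 GBP
618.576 GBP × 1533 = 948277.008 KRW
948277.008 KRW × 0.003308 = 3136.900342464 ILS
3136.900342464 ILS × 0.3416 = 1071.5651569857024 AUD
Net change: 1071.5651569857024 − 1000 = 71.5651569857024 AUD

71.565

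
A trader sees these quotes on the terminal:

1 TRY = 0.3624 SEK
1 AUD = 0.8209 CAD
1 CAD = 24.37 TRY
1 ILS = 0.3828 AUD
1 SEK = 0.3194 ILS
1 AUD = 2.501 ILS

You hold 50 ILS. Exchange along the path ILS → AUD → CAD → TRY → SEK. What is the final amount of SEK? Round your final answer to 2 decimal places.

138.76

50 ILS × 0.3828 = 19.14 AUD
19.14 AUD × 0.8209 = 15.712026 CAD
15.712026 CAD × 24.37 = 382.90207362 TRY
382.90207362 TRY × 0.3624 = 138.763711479888 SEK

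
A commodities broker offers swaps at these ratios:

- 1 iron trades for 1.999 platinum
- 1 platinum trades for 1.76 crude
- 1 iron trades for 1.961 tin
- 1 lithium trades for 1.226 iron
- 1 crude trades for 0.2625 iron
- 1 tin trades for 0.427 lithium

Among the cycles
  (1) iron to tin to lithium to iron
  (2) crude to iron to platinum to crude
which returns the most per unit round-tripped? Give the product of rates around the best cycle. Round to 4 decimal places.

(1) 1.961 × 0.427 × 1.226 = 1.02659
(2) 0.2625 × 1.999 × 1.76 = 0.92354
Highest is cycle (1) at 1.0266 (>1, arbitrage).

1.0266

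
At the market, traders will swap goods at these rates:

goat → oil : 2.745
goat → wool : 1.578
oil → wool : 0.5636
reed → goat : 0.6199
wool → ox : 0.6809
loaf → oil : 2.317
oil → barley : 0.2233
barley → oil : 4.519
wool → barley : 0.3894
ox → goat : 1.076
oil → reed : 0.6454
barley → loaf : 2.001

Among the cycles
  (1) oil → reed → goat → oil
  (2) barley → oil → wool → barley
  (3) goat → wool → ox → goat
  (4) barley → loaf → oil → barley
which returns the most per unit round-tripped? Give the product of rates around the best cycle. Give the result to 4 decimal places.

(1) 0.6454 × 0.6199 × 2.745 = 1.09823
(2) 4.519 × 0.5636 × 0.3894 = 0.99177
(3) 1.578 × 0.6809 × 1.076 = 1.15612
(4) 2.001 × 2.317 × 0.2233 = 1.03529
Highest is cycle (3) at 1.1561 (>1, arbitrage).

1.1561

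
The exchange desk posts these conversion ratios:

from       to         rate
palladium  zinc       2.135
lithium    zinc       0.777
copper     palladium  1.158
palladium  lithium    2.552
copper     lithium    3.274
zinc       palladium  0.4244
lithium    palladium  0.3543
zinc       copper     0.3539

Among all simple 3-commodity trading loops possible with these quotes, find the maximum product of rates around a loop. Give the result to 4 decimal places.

lithium→zinc→copper→lithium: 0.777 × 0.3539 × 3.274 = 0.90029
palladium→zinc→copper→palladium: 2.135 × 0.3539 × 1.158 = 0.87496
lithium→zinc→palladium→lithium: 0.777 × 0.4244 × 2.552 = 0.84154
Maximum is lithium→zinc→copper→lithium at 0.9003; no arbitrage — every cycle loses value.

0.9003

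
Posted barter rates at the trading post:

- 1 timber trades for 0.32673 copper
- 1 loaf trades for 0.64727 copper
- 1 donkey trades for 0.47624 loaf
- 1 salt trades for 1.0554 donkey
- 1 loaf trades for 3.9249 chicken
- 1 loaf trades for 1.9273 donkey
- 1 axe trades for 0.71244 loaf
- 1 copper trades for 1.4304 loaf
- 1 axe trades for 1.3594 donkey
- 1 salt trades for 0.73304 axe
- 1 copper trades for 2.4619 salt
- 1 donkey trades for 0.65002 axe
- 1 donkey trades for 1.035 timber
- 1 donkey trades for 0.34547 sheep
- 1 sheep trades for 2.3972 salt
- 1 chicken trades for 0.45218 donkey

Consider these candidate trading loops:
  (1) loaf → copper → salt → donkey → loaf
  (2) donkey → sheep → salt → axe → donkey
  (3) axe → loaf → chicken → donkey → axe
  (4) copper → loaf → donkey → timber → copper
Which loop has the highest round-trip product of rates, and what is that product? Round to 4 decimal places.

0.9323

(1) 0.64727 × 2.4619 × 1.0554 × 0.47624 = 0.80094
(2) 0.34547 × 2.3972 × 0.73304 × 1.3594 = 0.82526
(3) 0.71244 × 3.9249 × 0.45218 × 0.65002 = 0.82189
(4) 1.4304 × 1.9273 × 1.035 × 0.32673 = 0.93226
Highest is cycle (4) at 0.9323 (≤1, no arbitrage).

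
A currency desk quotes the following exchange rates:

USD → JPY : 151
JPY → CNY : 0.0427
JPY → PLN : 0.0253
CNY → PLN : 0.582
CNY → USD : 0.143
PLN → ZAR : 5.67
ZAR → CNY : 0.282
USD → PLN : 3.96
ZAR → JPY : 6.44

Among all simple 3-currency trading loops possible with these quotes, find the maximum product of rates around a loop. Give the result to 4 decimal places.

0.9306

PLN→ZAR→CNY→PLN: 5.67 × 0.282 × 0.582 = 0.93058
JPY→PLN→ZAR→JPY: 0.0253 × 5.67 × 6.44 = 0.92382
JPY→CNY→USD→JPY: 0.0427 × 0.143 × 151 = 0.92202
Maximum is PLN→ZAR→CNY→PLN at 0.9306; no arbitrage — every cycle loses value.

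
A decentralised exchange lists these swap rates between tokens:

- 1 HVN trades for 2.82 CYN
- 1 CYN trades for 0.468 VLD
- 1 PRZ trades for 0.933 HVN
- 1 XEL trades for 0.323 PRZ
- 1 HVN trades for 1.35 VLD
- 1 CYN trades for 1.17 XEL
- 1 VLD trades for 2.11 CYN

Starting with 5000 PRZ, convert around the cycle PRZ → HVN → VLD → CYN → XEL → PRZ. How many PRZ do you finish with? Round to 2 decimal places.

5021.76

5000 PRZ × 0.933 = 4665 HVN
4665 HVN × 1.35 = 6297.75 VLD
6297.75 VLD × 2.11 = 13288.2525 CYN
13288.2525 CYN × 1.17 = 15547.255425 XEL
15547.255425 XEL × 0.323 = 5021.763502275 PRZ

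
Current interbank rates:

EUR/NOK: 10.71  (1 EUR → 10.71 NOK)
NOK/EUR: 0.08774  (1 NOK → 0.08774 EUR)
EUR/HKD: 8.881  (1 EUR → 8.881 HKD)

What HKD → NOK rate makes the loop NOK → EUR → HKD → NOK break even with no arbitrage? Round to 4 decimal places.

1.2833

Known legs of the cycle: 0.08774 × 8.881 = 0.77921894
For no arbitrage the full-cycle product must be 1, so the missing rate is 1 / 0.77921894 ≈ 1.283336.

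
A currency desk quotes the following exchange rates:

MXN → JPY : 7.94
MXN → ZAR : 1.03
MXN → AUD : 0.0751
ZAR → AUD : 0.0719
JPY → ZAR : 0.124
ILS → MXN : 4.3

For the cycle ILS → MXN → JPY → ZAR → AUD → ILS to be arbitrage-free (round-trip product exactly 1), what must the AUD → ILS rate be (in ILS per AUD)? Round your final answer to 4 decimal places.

Known legs of the cycle: 4.3 × 7.94 × 0.124 × 0.0719 = 0.3043964152
For no arbitrage the full-cycle product must be 1, so the missing rate is 1 / 0.3043964152 ≈ 3.285190.

3.2852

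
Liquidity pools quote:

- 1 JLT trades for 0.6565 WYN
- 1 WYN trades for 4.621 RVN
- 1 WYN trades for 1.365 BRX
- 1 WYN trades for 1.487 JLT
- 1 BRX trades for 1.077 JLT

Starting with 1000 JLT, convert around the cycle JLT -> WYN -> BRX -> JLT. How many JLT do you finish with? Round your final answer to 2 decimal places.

1000 JLT × 0.6565 = 656.5 WYN
656.5 WYN × 1.365 = 896.1225 BRX
896.1225 BRX × 1.077 = 965.1239325 JLT

965.12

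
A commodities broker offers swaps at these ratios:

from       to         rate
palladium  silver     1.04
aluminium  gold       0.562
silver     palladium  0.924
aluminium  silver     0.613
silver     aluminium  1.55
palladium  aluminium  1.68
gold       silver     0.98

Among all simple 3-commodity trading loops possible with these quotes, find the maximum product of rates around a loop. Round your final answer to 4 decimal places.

silver→palladium→aluminium→silver: 0.924 × 1.68 × 0.613 = 0.95157
gold→silver→aluminium→gold: 0.98 × 1.55 × 0.562 = 0.85368
Maximum is silver→palladium→aluminium→silver at 0.9516; no arbitrage — every cycle loses value.

0.9516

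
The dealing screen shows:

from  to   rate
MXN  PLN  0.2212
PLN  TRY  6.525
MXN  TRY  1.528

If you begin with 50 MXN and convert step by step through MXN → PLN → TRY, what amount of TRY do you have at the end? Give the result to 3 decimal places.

72.167

50 MXN × 0.2212 = 11.06 PLN
11.06 PLN × 6.525 = 72.1665 TRY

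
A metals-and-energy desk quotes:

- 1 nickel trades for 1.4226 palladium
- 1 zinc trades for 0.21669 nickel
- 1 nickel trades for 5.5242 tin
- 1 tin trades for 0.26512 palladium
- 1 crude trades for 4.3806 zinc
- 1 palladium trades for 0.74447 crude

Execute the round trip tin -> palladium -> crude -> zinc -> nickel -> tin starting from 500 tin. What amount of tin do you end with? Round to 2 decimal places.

517.49

500 tin × 0.26512 = 132.56 palladium
132.56 palladium × 0.74447 = 98.6869432 crude
98.6869432 crude × 4.3806 = 432.30802338192 zinc
432.30802338192 zinc × 0.21669 = 93.6768255866282448 nickel
93.6768255866282448 nickel × 5.5242 = 517.48951990565174992416 tin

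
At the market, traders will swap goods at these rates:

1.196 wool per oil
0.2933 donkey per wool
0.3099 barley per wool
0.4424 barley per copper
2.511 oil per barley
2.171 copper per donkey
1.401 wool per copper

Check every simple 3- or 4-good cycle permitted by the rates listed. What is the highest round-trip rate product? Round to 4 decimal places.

0.9307

oil→wool→barley→oil: 1.196 × 0.3099 × 2.511 = 0.93068
copper→wool→donkey→copper: 1.401 × 0.2933 × 2.171 = 0.89209
Maximum is oil→wool→barley→oil at 0.9307; no arbitrage — every cycle loses value.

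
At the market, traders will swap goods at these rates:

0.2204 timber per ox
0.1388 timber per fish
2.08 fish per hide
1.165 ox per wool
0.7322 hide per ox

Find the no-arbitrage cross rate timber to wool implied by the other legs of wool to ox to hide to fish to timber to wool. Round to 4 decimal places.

Known legs of the cycle: 1.165 × 0.7322 × 2.08 × 0.1388 = 0.246268265152
For no arbitrage the full-cycle product must be 1, so the missing rate is 1 / 0.246268265152 ≈ 4.060613.

4.0606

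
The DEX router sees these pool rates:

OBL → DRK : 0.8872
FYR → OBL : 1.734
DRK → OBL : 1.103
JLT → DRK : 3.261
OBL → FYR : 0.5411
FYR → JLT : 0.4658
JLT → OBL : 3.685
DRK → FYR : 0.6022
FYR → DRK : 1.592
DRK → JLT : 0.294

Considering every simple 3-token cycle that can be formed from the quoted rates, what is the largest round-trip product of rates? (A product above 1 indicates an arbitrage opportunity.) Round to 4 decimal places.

DRK→JLT→OBL→DRK: 0.294 × 3.685 × 0.8872 = 0.96118
DRK→OBL→FYR→DRK: 1.103 × 0.5411 × 1.592 = 0.95016
JLT→OBL→FYR→JLT: 3.685 × 0.5411 × 0.4658 = 0.92878
DRK→FYR→OBL→DRK: 0.6022 × 1.734 × 0.8872 = 0.92643
DRK→FYR→JLT→DRK: 0.6022 × 0.4658 × 3.261 = 0.91473
Maximum is DRK→JLT→OBL→DRK at 0.9612; no arbitrage — every cycle loses value.

0.9612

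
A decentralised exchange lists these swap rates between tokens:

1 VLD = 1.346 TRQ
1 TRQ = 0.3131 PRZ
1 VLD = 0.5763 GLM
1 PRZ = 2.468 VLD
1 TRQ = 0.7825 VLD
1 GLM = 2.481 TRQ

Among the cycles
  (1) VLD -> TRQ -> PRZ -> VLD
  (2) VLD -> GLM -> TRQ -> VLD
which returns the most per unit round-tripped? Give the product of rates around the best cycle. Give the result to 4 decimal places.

(1) 1.346 × 0.3131 × 2.468 = 1.04010
(2) 0.5763 × 2.481 × 0.7825 = 1.11882
Highest is cycle (2) at 1.1188 (>1, arbitrage).

1.1188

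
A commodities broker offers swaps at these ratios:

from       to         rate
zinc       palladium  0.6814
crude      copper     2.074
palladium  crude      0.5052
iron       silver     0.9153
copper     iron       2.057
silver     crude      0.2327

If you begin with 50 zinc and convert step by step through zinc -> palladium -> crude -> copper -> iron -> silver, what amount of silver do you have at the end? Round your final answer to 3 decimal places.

50 zinc × 0.6814 = 34.07 palladium
34.07 palladium × 0.5052 = 17.212164 crude
17.212164 crude × 2.074 = 35.698028136 copper
35.698028136 copper × 2.057 = 73.430843875752 iron
73.430843875752 iron × 0.9153 = 67.2112513994758056 silver

67.211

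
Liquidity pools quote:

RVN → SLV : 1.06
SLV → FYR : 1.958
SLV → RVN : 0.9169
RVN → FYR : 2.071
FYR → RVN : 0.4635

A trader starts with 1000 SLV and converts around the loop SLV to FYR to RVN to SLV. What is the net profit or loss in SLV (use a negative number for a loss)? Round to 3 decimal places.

-38.015

1000 SLV × 1.958 = 1958 FYR
1958 FYR × 0.4635 = 907.533 RVN
907.533 RVN × 1.06 = 961.98498 SLV
Net change: 961.98498 − 1000 = -38.01502 SLV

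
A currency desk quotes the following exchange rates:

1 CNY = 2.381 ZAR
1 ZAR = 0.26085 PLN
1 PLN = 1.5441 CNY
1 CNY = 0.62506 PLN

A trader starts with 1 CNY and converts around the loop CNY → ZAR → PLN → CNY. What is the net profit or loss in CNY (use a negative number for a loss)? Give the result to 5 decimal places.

1 CNY × 2.381 = 2.381 ZAR
2.381 ZAR × 0.26085 = 0.62108385 PLN
0.62108385 PLN × 1.5441 = 0.959015572785 CNY
Net change: 0.959015572785 − 1 = -0.040984427215 CNY

-0.04098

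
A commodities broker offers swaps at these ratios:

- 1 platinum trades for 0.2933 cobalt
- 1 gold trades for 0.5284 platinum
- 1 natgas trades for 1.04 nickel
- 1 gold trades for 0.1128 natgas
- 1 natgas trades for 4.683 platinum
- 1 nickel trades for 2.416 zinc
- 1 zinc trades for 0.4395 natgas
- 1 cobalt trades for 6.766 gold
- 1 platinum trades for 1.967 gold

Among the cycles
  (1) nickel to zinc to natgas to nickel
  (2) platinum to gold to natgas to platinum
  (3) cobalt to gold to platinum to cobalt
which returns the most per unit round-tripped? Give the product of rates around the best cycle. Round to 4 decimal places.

1.1043

(1) 2.416 × 0.4395 × 1.04 = 1.10431
(2) 1.967 × 0.1128 × 4.683 = 1.03905
(3) 6.766 × 0.5284 × 0.2933 = 1.04859
Highest is cycle (1) at 1.1043 (>1, arbitrage).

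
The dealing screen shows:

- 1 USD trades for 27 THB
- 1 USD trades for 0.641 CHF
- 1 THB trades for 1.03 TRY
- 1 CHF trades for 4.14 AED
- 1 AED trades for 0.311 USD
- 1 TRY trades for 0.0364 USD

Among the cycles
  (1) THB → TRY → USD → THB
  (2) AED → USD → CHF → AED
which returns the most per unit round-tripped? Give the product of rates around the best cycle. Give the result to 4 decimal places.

(1) 1.03 × 0.0364 × 27 = 1.01228
(2) 0.311 × 0.641 × 4.14 = 0.82531
Highest is cycle (1) at 1.0123 (>1, arbitrage).

1.0123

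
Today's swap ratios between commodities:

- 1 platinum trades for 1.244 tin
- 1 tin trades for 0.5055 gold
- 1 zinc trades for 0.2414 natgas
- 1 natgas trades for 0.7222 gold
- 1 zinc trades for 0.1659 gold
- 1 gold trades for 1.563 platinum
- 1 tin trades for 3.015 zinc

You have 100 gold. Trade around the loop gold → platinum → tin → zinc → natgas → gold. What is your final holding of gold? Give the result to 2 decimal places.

100 gold × 1.563 = 156.3 platinum
156.3 platinum × 1.244 = 194.4372 tin
194.4372 tin × 3.015 = 586.228158 zinc
586.228158 zinc × 0.2414 = 141.5154773412 natgas
141.5154773412 natgas × 0.7222 = 102.20247773581464 gold

102.20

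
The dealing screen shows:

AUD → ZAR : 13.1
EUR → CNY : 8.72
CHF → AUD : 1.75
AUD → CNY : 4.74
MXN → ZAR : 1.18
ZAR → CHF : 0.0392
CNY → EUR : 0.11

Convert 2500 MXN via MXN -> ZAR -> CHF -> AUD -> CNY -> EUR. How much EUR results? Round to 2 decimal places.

2500 MXN × 1.18 = 2950 ZAR
2950 ZAR × 0.0392 = 115.64 CHF
115.64 CHF × 1.75 = 202.37 AUD
202.37 AUD × 4.74 = 959.2338 CNY
959.2338 CNY × 0.11 = 105.515718 EUR

105.52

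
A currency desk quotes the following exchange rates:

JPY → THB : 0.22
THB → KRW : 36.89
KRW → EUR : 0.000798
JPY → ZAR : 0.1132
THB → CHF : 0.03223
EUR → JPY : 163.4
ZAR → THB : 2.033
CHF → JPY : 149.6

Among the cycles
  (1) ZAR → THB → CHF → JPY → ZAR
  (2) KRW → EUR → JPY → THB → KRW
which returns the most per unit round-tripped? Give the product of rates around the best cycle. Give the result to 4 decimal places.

(1) 2.033 × 0.03223 × 149.6 × 0.1132 = 1.10962
(2) 0.000798 × 163.4 × 0.22 × 36.89 = 1.05825
Highest is cycle (1) at 1.1096 (>1, arbitrage).

1.1096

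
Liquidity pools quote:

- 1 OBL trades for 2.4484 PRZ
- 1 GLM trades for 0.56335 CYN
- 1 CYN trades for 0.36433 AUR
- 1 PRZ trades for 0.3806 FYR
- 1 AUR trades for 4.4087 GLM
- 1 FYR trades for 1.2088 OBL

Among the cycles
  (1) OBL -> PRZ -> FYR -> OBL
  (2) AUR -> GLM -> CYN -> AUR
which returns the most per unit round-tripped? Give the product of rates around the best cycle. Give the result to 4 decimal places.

1.1264

(1) 2.4484 × 0.3806 × 1.2088 = 1.12643
(2) 4.4087 × 0.56335 × 0.36433 = 0.90486
Highest is cycle (1) at 1.1264 (>1, arbitrage).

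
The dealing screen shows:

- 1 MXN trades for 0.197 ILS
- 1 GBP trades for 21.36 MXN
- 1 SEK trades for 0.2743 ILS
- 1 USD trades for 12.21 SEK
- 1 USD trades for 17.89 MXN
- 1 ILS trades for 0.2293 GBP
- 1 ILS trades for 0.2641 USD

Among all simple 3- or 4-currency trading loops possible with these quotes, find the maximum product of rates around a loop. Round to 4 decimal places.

0.9649

ILS→GBP→MXN→ILS: 0.2293 × 21.36 × 0.197 = 0.96488
USD→MXN→ILS→USD: 17.89 × 0.197 × 0.2641 = 0.93078
USD→SEK→ILS→USD: 12.21 × 0.2743 × 0.2641 = 0.88452
Maximum is ILS→GBP→MXN→ILS at 0.9649; no arbitrage — every cycle loses value.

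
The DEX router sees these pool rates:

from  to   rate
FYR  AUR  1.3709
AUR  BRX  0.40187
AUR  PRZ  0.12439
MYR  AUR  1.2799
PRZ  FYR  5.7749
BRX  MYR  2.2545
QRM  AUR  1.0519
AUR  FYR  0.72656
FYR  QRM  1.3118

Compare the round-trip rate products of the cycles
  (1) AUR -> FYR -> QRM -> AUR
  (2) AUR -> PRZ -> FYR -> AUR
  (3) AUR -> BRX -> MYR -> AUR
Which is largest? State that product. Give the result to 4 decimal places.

(1) 0.72656 × 1.3118 × 1.0519 = 1.00257
(2) 0.12439 × 5.7749 × 1.3709 = 0.98477
(3) 0.40187 × 2.2545 × 1.2799 = 1.15961
Highest is cycle (3) at 1.1596 (>1, arbitrage).

1.1596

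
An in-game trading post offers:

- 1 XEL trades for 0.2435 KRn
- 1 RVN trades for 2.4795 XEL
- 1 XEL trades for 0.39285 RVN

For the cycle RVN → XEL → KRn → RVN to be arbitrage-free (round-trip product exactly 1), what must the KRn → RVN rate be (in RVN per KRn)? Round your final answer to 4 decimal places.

Known legs of the cycle: 2.4795 × 0.2435 = 0.60375825
For no arbitrage the full-cycle product must be 1, so the missing rate is 1 / 0.60375825 ≈ 1.656292.

1.6563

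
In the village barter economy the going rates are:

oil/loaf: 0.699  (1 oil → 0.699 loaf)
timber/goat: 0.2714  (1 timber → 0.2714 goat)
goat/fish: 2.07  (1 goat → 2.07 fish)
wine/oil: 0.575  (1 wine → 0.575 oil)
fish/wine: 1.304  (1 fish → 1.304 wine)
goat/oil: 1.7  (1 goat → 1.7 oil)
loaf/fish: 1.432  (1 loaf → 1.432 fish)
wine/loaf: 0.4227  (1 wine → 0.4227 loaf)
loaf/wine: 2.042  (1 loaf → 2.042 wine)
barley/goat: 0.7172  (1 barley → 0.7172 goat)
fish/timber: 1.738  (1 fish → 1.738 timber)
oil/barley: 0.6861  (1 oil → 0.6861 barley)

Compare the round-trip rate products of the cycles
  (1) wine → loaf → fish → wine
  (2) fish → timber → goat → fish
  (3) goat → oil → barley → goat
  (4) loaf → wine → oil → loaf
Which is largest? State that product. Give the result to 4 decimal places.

(1) 0.4227 × 1.432 × 1.304 = 0.78932
(2) 1.738 × 0.2714 × 2.07 = 0.97640
(3) 1.7 × 0.6861 × 0.7172 = 0.83652
(4) 2.042 × 0.575 × 0.699 = 0.82073
Highest is cycle (2) at 0.9764 (≤1, no arbitrage).

0.9764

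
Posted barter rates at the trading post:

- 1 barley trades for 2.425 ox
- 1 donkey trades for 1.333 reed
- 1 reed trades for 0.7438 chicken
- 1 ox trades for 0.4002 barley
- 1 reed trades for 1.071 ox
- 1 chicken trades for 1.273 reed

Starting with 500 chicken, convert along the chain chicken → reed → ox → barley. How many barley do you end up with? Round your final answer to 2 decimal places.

500 chicken × 1.273 = 636.5 reed
636.5 reed × 1.071 = 681.6915 ox
681.6915 ox × 0.4002 = 272.8129383 barley

272.81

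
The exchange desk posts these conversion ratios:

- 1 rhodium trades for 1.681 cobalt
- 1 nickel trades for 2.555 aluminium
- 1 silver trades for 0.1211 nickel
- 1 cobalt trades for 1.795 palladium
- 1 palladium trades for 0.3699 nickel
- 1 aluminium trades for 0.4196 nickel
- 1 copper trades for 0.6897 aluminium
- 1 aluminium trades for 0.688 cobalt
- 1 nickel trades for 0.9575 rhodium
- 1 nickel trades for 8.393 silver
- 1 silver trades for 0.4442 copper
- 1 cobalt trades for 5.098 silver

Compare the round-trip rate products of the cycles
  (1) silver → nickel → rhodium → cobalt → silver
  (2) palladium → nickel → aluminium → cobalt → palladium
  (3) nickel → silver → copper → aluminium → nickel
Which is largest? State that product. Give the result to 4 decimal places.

1.1672

(1) 0.1211 × 0.9575 × 1.681 × 5.098 = 0.99369
(2) 0.3699 × 2.555 × 0.688 × 1.795 = 1.16715
(3) 8.393 × 0.4442 × 0.6897 × 0.4196 = 1.07893
Highest is cycle (2) at 1.1672 (>1, arbitrage).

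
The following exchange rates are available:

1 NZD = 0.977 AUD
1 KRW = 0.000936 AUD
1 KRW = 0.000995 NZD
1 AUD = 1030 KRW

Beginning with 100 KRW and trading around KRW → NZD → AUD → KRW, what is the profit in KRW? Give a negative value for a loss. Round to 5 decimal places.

100 KRW × 0.000995 = 0.0995 NZD
0.0995 NZD × 0.977 = 0.0972115 AUD
0.0972115 AUD × 1030 = 100.127845 KRW
Net change: 100.127845 − 100 = 0.127845 KRW

0.12785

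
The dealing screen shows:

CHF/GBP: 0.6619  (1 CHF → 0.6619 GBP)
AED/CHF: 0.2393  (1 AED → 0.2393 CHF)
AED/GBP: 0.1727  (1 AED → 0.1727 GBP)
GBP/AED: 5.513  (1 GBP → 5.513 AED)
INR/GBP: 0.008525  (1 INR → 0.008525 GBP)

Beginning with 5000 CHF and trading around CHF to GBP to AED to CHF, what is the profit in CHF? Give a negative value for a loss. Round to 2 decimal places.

5000 CHF × 0.6619 = 3309.5 GBP
3309.5 GBP × 5.513 = 18245.2735 AED
18245.2735 AED × 0.2393 = 4366.09394855 CHF
Net change: 4366.09394855 − 5000 = -633.90605145 CHF

-633.91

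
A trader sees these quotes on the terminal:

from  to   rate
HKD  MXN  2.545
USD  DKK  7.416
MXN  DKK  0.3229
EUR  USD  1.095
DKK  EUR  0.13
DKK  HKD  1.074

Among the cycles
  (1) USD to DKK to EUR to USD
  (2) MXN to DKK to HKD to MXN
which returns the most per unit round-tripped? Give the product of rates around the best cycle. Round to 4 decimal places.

1.0557

(1) 7.416 × 0.13 × 1.095 = 1.05567
(2) 0.3229 × 1.074 × 2.545 = 0.88259
Highest is cycle (1) at 1.0557 (>1, arbitrage).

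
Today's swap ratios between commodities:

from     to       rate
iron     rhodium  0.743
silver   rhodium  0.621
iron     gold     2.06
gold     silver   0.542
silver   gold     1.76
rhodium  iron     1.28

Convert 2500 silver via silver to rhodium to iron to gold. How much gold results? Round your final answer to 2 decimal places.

2500 silver × 0.621 = 1552.5 rhodium
1552.5 rhodium × 1.28 = 1987.2 iron
1987.2 iron × 2.06 = 4093.632 gold

4093.63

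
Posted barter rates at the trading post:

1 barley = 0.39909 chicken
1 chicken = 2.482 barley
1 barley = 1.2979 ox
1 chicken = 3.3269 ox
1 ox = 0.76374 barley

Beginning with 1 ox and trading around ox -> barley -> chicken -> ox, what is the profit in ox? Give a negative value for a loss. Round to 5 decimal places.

0.01404

1 ox × 0.76374 = 0.76374 barley
0.76374 barley × 0.39909 = 0.3048009966 chicken
0.3048009966 chicken × 3.3269 = 1.01404243558854 ox
Net change: 1.01404243558854 − 1 = 0.01404243558854 ox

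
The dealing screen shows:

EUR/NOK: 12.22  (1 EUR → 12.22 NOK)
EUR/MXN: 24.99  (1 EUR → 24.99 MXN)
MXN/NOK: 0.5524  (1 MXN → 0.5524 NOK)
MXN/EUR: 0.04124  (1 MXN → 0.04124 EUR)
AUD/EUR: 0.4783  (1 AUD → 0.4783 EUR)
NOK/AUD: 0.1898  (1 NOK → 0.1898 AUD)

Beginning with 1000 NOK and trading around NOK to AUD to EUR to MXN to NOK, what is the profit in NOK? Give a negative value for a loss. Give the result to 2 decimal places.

1000 NOK × 0.1898 = 189.8 AUD
189.8 AUD × 0.4783 = 90.78134 EUR
90.78134 EUR × 24.99 = 2268.6256866 MXN
2268.6256866 MXN × 0.5524 = 1253.18882927784 NOK
Net change: 1253.18882927784 − 1000 = 253.18882927784 NOK

253.19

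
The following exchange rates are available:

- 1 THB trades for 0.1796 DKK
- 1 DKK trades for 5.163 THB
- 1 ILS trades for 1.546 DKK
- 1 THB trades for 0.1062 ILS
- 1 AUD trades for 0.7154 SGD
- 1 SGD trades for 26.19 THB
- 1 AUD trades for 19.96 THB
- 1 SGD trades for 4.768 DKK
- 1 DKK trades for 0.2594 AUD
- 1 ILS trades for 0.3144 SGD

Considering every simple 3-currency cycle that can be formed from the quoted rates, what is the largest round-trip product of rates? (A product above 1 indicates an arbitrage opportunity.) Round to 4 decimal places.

DKK→AUD→THB→DKK: 0.2594 × 19.96 × 0.1796 = 0.92990
SGD→DKK→AUD→SGD: 4.768 × 0.2594 × 0.7154 = 0.88482
SGD→THB→ILS→SGD: 26.19 × 0.1062 × 0.3144 = 0.87447
ILS→DKK→THB→ILS: 1.546 × 5.163 × 0.1062 = 0.84769
Maximum is DKK→AUD→THB→DKK at 0.9299; no arbitrage — every cycle loses value.

0.9299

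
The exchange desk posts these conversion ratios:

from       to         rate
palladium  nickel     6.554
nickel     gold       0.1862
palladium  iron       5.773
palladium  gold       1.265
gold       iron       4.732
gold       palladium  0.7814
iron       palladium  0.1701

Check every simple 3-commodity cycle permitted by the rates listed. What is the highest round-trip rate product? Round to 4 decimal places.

1.0182

iron→palladium→gold→iron: 0.1701 × 1.265 × 4.732 = 1.01822
palladium→nickel→gold→palladium: 6.554 × 0.1862 × 0.7814 = 0.95359
Maximum is iron→palladium→gold→iron at 1.0182; arbitrage exists.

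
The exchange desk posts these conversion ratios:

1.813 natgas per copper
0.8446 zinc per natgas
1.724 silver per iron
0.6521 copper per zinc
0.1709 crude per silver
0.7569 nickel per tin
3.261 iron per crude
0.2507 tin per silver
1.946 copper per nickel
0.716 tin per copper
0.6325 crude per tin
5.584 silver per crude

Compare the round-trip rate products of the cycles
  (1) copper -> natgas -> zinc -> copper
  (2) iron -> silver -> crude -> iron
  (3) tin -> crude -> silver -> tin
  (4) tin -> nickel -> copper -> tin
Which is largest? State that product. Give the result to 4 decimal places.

(1) 1.813 × 0.8446 × 0.6521 = 0.99853
(2) 1.724 × 0.1709 × 3.261 = 0.96079
(3) 0.6325 × 5.584 × 0.2507 = 0.88544
(4) 0.7569 × 1.946 × 0.716 = 1.05462
Highest is cycle (4) at 1.0546 (>1, arbitrage).

1.0546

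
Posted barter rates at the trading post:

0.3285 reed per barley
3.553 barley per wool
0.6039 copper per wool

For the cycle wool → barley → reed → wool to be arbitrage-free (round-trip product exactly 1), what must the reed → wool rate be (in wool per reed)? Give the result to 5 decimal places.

0.85678

Known legs of the cycle: 3.553 × 0.3285 = 1.1671605
For no arbitrage the full-cycle product must be 1, so the missing rate is 1 / 1.1671605 ≈ 0.8567802.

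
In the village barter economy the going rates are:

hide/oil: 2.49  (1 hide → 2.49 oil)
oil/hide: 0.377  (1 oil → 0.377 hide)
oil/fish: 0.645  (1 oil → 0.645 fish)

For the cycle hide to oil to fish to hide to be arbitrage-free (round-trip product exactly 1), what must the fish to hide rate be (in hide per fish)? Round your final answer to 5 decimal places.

0.62265

Known legs of the cycle: 2.49 × 0.645 = 1.60605
For no arbitrage the full-cycle product must be 1, so the missing rate is 1 / 1.60605 ≈ 0.6226456.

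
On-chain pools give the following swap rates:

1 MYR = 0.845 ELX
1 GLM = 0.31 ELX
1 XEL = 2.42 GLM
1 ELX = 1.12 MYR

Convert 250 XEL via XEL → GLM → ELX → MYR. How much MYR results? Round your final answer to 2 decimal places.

250 XEL × 2.42 = 605 GLM
605 GLM × 0.31 = 187.55 ELX
187.55 ELX × 1.12 = 210.056 MYR

210.06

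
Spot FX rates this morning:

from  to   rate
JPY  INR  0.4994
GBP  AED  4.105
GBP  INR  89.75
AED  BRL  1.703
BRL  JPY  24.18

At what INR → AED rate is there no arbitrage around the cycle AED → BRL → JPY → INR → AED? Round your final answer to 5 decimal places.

Known legs of the cycle: 1.703 × 24.18 × 0.4994 = 20.564562876
For no arbitrage the full-cycle product must be 1, so the missing rate is 1 / 20.564562876 ≈ 0.0486273.

0.04863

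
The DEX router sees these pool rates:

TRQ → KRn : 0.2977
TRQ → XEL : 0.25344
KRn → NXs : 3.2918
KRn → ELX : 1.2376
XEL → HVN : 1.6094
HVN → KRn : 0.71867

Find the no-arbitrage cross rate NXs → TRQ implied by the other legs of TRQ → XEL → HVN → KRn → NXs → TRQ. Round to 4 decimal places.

1.0363

Known legs of the cycle: 0.25344 × 1.6094 × 0.71867 × 3.2918 = 0.964944008687932416
For no arbitrage the full-cycle product must be 1, so the missing rate is 1 / 0.964944008687932416 ≈ 1.036330.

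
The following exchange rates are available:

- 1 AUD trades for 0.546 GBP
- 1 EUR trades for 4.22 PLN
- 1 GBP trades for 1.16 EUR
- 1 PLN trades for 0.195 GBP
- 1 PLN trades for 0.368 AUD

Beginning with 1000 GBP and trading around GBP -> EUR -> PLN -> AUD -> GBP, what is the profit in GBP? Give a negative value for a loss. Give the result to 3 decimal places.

-16.417

1000 GBP × 1.16 = 1160 EUR
1160 EUR × 4.22 = 4895.2 PLN
4895.2 PLN × 0.368 = 1801.4336 AUD
1801.4336 AUD × 0.546 = 983.5827456 GBP
Net change: 983.5827456 − 1000 = -16.4172544 GBP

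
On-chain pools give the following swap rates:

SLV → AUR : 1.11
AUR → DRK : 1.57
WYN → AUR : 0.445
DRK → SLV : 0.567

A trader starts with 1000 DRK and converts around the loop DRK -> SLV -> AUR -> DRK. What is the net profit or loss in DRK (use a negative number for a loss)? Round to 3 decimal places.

1000 DRK × 0.567 = 567 SLV
567 SLV × 1.11 = 629.37 AUR
629.37 AUR × 1.57 = 988.1109 DRK
Net change: 988.1109 − 1000 = -11.8891 DRK

-11.889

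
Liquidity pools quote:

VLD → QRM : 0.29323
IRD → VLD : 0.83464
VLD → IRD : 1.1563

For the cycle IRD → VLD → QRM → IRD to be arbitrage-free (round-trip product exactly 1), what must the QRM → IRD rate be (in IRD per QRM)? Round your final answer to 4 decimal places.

Known legs of the cycle: 0.83464 × 0.29323 = 0.2447414872
For no arbitrage the full-cycle product must be 1, so the missing rate is 1 / 0.2447414872 ≈ 4.085944.

4.0859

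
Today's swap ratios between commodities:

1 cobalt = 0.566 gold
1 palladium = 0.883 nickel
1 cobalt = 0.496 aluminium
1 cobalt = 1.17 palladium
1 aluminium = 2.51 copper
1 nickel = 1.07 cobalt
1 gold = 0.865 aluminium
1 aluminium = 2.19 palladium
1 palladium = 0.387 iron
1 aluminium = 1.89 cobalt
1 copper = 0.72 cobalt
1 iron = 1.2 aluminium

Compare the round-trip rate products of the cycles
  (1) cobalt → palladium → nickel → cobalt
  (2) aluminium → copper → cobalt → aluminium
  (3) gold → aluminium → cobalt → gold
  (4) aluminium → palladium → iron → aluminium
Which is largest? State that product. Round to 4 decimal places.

1.1054

(1) 1.17 × 0.883 × 1.07 = 1.10543
(2) 2.51 × 0.72 × 0.496 = 0.89637
(3) 0.865 × 1.89 × 0.566 = 0.92533
(4) 2.19 × 0.387 × 1.2 = 1.01704
Highest is cycle (1) at 1.1054 (>1, arbitrage).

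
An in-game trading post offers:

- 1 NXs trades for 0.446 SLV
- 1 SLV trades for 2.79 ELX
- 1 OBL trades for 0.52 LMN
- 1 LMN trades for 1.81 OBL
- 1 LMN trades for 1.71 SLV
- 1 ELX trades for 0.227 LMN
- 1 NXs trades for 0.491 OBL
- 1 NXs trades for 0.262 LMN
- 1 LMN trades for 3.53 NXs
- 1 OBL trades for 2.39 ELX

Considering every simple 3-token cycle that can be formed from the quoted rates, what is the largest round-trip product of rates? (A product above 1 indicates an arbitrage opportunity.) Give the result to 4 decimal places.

LMN→SLV→ELX→LMN: 1.71 × 2.79 × 0.227 = 1.08299
LMN→OBL→ELX→LMN: 1.81 × 2.39 × 0.227 = 0.98198
NXs→OBL→LMN→NXs: 0.491 × 0.52 × 3.53 = 0.90128
Maximum is LMN→SLV→ELX→LMN at 1.0830; arbitrage exists.

1.0830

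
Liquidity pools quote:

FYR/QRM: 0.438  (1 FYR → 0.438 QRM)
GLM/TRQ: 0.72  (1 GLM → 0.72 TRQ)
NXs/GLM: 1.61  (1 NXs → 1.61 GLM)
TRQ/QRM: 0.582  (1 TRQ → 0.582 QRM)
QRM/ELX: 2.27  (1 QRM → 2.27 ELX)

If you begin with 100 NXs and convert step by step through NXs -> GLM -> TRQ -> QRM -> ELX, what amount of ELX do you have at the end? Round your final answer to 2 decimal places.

153.15

100 NXs × 1.61 = 161 GLM
161 GLM × 0.72 = 115.92 TRQ
115.92 TRQ × 0.582 = 67.46544 QRM
67.46544 QRM × 2.27 = 153.1465488 ELX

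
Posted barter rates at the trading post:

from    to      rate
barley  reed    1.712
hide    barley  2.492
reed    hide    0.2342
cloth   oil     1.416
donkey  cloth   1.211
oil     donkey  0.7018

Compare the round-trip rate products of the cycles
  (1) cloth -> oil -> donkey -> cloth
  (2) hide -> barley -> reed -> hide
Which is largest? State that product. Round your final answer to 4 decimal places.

(1) 1.416 × 0.7018 × 1.211 = 1.20343
(2) 2.492 × 1.712 × 0.2342 = 0.99917
Highest is cycle (1) at 1.2034 (>1, arbitrage).

1.2034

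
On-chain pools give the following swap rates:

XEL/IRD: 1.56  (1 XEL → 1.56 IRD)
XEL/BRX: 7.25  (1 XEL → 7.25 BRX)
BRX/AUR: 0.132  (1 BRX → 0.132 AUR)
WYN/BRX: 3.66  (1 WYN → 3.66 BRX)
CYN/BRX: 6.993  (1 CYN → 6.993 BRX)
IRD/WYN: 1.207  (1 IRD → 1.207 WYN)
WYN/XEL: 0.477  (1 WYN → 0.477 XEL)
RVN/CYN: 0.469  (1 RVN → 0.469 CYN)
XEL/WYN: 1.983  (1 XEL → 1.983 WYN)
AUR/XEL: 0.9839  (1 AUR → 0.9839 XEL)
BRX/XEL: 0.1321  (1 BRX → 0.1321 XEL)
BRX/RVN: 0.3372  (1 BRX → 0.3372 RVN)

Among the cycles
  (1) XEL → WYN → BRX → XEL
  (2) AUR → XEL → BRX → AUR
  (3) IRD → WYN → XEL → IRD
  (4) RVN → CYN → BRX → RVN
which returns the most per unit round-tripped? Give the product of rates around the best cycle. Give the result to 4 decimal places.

(1) 1.983 × 3.66 × 0.1321 = 0.95875
(2) 0.9839 × 7.25 × 0.132 = 0.94159
(3) 1.207 × 0.477 × 1.56 = 0.89815
(4) 0.469 × 6.993 × 0.3372 = 1.10592
Highest is cycle (4) at 1.1059 (>1, arbitrage).

1.1059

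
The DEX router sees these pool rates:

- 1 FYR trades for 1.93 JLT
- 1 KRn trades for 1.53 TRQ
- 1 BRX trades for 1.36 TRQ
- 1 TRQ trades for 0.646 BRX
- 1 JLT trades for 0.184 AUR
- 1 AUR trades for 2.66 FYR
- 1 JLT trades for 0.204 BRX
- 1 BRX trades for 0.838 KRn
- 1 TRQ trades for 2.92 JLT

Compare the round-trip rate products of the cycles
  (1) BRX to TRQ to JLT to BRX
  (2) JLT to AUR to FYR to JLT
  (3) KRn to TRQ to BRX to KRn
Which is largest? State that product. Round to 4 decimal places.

(1) 1.36 × 2.92 × 0.204 = 0.81012
(2) 0.184 × 2.66 × 1.93 = 0.94462
(3) 1.53 × 0.646 × 0.838 = 0.82826
Highest is cycle (2) at 0.9446 (≤1, no arbitrage).

0.9446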